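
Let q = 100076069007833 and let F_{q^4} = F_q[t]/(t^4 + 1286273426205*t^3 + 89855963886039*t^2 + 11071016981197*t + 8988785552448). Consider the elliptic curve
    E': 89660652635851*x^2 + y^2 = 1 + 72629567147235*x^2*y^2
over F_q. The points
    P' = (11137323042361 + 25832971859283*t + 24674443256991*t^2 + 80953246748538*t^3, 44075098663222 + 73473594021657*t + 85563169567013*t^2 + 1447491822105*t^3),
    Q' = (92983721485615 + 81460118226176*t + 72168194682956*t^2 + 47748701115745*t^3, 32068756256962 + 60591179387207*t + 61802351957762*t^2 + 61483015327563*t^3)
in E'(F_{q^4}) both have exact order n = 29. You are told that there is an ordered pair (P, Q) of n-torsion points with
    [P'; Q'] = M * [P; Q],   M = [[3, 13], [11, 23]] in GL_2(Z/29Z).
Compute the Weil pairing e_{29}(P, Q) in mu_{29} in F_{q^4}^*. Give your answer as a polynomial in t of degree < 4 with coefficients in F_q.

The 29-Weil pairing on E[29] over F_{100076069007833} is alternating-bilinear: e_{29}(P',Q') = e_{29}(P,Q)^det(M).
So e_{29}(P,Q) = e_{29}(P',Q')^{9}, since 13*9 = 1 mod 29.
Map (x,y)_Ed via u=(1+y)/(1-y), v=(1+y)/((1-y)x) to Montgomery A=24638340732426,B=58964664436222; then to (a',b')=(27879425794841,0).
5-bit Miller (11101) on E'/F_{100076069007833} with a'=27879425794841, b'=0: accumulate tangent/chord ratios at Q'+S and P'+S'.
The quotient is 8609023192458 + 58971266761253*t + 37651679069262*t^2 + 62370299272057*t^3.
Finally e_{29}(P,Q) = 56261982511595 + 60506271898798*t + 58803018842959*t^2 + 51033183197127*t^3.

56261982511595 + 60506271898798*t + 58803018842959*t^2 + 51033183197127*t^3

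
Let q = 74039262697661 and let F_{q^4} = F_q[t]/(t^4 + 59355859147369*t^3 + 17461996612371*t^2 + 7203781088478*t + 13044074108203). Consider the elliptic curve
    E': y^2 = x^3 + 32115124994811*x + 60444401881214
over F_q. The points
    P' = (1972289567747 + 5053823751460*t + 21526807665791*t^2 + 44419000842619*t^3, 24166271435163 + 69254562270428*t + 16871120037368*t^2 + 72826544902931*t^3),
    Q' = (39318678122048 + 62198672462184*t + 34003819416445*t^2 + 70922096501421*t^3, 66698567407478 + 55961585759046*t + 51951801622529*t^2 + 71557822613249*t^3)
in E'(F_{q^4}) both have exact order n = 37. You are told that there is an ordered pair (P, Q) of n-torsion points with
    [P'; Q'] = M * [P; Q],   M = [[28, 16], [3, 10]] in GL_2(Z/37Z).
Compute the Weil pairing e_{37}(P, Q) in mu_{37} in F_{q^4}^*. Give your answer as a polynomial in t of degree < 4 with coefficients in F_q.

5660459130049 + 61486815707578*t + 39903083752933*t^2 + 27039784790946*t^3

The 37-Weil pairing on E[37] over F_{74039262697661} is alternating-bilinear: e_{37}(P',Q') = e_{37}(P,Q)^det(M).
Hence e(P,Q) = e(P',Q')^{26} where 26 = 10^{-1} mod 37.
Miller loop for e_{37} over F_{74039262697661^4}: bits of 37 = 100101; 5 double steps + 2 add steps, l/v at each.
Result: e(P',Q') = 15901623743954 + 55350448469182*t + 52552966161979*t^2 + 18096805187596*t^3.
Finally e_{37}(P,Q) = 5660459130049 + 61486815707578*t + 39903083752933*t^2 + 27039784790946*t^3.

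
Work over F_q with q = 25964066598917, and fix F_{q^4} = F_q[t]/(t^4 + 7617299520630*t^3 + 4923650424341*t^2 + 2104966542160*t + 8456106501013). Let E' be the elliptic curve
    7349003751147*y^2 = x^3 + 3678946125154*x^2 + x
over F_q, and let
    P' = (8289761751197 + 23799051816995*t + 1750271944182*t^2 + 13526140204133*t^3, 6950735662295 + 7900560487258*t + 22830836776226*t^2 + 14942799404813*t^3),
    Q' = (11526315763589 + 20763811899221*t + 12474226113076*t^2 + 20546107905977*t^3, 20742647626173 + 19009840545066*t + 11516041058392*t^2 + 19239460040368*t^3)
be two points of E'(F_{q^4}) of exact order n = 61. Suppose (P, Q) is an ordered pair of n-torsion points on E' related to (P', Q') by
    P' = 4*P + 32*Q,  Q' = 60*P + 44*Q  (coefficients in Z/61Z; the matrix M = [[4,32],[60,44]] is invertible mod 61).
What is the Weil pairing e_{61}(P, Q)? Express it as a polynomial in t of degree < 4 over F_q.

e_{61} is bilinear + alternating on E[61], so e_{61}(4*P + 32*Q, 60*P + 44*Q) = e_{61}(P,Q)^(4*44-32*60).
Inverting 25 mod 61: 22. Thus e_{61}(P,Q) = e(P',Q')^{22}.
Montgomery->Weierstrass: x_W = 11724215969008*x+22651879979351, y_W=11724215969008*y on F_{25964066598917}; lands on y^2=x^3+16516134640402*x+21467474999468.
Run Miller on y^2=x^3+16516134640402*x+21467474999468 over F_{25964066598917}: ladder 111101 (6 bits); e = f_P(D_Q)/f_Q(D_P).
e_{61}(P',Q') = 16086592911165 + 15006158685688*t + 14901357257462*t^2 + 22206936025203*t^3.
e_{61}(P,Q) = (16086592911165 + 15006158685688*t + 14901357257462*t^2 + 22206936025203*t^3)^{22} = 4407205607504 + 24578877728239*t + 18287239762473*t^2 + 19968632148559*t^3.

4407205607504 + 24578877728239*t + 18287239762473*t^2 + 19968632148559*t^3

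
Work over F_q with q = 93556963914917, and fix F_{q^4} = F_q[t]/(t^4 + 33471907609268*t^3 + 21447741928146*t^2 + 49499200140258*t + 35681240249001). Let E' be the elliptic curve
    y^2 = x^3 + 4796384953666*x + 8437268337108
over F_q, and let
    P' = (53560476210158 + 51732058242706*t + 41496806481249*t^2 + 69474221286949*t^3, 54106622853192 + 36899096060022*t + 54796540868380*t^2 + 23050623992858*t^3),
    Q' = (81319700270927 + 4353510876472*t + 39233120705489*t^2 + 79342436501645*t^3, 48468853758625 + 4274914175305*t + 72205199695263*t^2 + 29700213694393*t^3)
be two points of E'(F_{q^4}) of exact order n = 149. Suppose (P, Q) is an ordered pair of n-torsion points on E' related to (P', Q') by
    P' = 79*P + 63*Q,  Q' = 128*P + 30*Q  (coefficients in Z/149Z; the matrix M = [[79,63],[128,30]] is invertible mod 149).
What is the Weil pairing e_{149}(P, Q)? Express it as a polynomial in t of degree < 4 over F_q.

Under M = [[79,63],[128,30]] in GL_2(Z/149), e_{149}(P',Q') = e_{149}(P,Q)^(79*30-63*128 mod 149).
So e_{149}(P,Q) = e_{149}(P',Q')^{135}, since 117*135 = 1 mod 149.
Double-and-add over 10010101: 8-1 doublings, 4-1 additions; each step l_{T,T}/v_{2T} or l_{T,P'}/v at Q'+S for random S.
Result: e(P',Q') = 70867241309699 + 77165448042553*t + 86941675768150*t^2 + 4288759584494*t^3.
Finally e_{149}(P,Q) = 63132589107255 + 93085173132862*t + 53161564865968*t^2 + 6326909332541*t^3.

63132589107255 + 93085173132862*t + 53161564865968*t^2 + 6326909332541*t^3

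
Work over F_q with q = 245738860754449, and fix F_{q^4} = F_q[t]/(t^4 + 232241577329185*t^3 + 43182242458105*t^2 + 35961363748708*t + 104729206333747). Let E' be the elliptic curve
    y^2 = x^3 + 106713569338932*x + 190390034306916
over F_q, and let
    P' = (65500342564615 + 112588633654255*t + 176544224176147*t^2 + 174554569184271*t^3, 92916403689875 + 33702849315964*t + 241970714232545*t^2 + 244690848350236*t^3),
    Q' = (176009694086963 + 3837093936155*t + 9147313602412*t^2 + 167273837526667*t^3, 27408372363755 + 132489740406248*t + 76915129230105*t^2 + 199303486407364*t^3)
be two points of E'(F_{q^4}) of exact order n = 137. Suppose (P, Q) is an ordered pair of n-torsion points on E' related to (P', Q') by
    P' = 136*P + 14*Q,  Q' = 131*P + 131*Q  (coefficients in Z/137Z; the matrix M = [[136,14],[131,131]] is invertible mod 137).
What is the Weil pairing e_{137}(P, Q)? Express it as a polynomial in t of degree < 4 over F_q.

172213316922616 + 221446401262740*t + 229212651692364*t^2 + 147697173447130*t^3

Alternating bilinearity on E[137] (values in mu_{137} in F_{245738860754449^4}) gives e(P',Q') = e(P,Q)^det(M).
Inverting 90 mod 137: 102. Thus e_{137}(P,Q) = e(P',Q')^{102}.
Miller loop for e_{137} over F_{245738860754449^4}: bits of 137 = 10001001; 7 double steps + 2 add steps, l/v at each.
Result: e(P',Q') = 151492988377523 + 66720537449140*t + 237779870488562*t^2 + 58172778203261*t^3.
Finally e_{137}(P,Q) = 172213316922616 + 221446401262740*t + 229212651692364*t^2 + 147697173447130*t^3.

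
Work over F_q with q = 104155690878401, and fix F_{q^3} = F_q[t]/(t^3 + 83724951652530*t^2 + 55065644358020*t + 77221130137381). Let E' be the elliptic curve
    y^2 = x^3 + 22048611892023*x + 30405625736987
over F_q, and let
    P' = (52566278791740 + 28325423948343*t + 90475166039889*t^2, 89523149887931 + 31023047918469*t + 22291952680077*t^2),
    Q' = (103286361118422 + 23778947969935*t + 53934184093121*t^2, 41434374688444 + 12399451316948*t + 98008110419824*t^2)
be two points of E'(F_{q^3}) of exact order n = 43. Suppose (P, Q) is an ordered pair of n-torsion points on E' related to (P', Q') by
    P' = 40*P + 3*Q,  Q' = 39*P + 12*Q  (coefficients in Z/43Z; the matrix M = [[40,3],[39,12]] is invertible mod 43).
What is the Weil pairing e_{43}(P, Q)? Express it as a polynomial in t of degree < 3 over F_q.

Under M = [[40,3],[39,12]] in GL_2(Z/43), e_{43}(P',Q') = e_{43}(P,Q)^(40*12-3*39 mod 43).
det M = 40*12 - 3*39 = 363 = 19 (mod 43); 19^{-1} = 34 (mod 43).
Run Miller on y^2=x^3+22048611892023*x+30405625736987 over F_{104155690878401}: ladder 101011 (6 bits); e = f_P(D_Q)/f_Q(D_P).
e_{43}(P',Q') = 54427599923080 + 7730089449728*t + 24180753999458*t^2.
Raise to 34: e(P,Q) = 11503176669062 + 18358397279379*t + 893160821030*t^2 in mu_{43}.

11503176669062 + 18358397279379*t + 893160821030*t^2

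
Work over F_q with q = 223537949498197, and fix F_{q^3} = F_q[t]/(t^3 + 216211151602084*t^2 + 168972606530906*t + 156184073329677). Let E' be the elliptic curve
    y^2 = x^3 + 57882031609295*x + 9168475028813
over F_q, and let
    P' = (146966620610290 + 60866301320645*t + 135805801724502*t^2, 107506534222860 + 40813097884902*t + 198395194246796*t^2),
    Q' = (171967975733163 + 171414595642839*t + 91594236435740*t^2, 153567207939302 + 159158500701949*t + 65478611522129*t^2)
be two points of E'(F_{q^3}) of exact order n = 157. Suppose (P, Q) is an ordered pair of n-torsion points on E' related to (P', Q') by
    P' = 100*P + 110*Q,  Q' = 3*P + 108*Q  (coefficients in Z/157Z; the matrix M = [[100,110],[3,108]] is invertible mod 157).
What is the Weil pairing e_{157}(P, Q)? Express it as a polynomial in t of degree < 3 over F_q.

60609904252568 + 178222613493873*t + 116870691122440*t^2

Alternating bilinearity on E[157] (values in mu_{157} in F_{223537949498197^3}) gives e(P',Q') = e(P,Q)^det(M).
det M = 100*108 - 110*3 = 10470 = 108 (mod 157); 108^{-1} = 16 (mod 157).
8-bit Miller (10011101) on E'/F_{223537949498197} with a'=57882031609295, b'=9168475028813: accumulate tangent/chord ratios at Q'+S and P'+S'.
f_P(D_Q)/f_Q(D_P) = 196292084487162 + 150232976093011*t + 50495370900398*t^2.
Thus e_{157}(P,Q) = 60609904252568 + 178222613493873*t + 116870691122440*t^2.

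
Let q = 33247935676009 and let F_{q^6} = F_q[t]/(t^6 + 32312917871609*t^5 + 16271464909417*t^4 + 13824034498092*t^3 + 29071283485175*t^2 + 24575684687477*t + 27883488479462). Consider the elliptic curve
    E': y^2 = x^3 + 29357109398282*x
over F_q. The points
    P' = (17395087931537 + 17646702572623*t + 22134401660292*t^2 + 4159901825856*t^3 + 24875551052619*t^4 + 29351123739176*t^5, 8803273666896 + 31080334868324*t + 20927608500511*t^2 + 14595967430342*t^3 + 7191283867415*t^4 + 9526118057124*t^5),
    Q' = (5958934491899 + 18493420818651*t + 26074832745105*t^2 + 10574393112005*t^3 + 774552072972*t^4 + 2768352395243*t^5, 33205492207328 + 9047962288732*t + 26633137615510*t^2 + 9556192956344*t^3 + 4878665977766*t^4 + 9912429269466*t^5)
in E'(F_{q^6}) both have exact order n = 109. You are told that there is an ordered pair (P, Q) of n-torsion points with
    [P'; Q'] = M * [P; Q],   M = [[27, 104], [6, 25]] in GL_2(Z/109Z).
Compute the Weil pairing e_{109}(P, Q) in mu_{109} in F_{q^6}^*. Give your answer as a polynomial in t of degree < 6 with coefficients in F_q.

5848993139088 + 12193797694345*t + 15143001676958*t^2 + 25616257236652*t^3 + 16581983012903*t^4 + 22882702471035*t^5

Alternating bilinearity on E[109] (values in mu_{109} in F_{33247935676009^6}) gives e(P',Q') = e(P,Q)^det(M).
det(M) mod 109 = 51; its inverse in (Z/109)^* is 62 (check: 51*62 mod 109 = 1).
Build f_{109,P'} and f_{109,Q'} via the 7-bit ladder of 109=1101101_2; evaluate at shifted divisors; quotient in F_{33247935676009^6}.
Result: e(P',Q') = 11652852800653 + 18343500637289*t + 23738728670381*t^2 + 18719854892678*t^3 + 192942851238*t^4 + 16502141180220*t^5.
Finally e_{109}(P,Q) = 5848993139088 + 12193797694345*t + 15143001676958*t^2 + 25616257236652*t^3 + 16581983012903*t^4 + 22882702471035*t^5.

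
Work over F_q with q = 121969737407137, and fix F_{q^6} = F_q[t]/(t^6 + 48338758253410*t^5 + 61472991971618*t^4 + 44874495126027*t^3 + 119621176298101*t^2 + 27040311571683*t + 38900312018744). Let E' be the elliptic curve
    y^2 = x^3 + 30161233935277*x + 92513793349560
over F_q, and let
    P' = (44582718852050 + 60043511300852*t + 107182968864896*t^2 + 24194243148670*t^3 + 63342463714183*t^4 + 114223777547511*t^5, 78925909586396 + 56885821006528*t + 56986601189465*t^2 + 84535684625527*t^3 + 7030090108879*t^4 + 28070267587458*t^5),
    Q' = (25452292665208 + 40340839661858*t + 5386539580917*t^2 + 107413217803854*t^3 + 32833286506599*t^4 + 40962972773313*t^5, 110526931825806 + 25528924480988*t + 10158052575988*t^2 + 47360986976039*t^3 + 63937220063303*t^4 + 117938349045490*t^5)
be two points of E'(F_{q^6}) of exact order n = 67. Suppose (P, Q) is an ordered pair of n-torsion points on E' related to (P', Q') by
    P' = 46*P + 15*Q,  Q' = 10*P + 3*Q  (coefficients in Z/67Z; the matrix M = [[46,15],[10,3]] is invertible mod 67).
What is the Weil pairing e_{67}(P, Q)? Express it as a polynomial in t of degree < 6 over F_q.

72821224787900 + 4236842724358*t + 58810595479295*t^2 + 19473623277262*t^3 + 94028478662246*t^4 + 66195455129979*t^5

Under M = [[46,15],[10,3]] in GL_2(Z/67), e_{67}(P',Q') = e_{67}(P,Q)^(46*3-15*10 mod 67).
So e_{67}(P,Q) = e_{67}(P',Q')^{39}, since 55*39 = 1 mod 67.
Miller loop for e_{67} over F_{121969737407137^6}: bits of 67 = 1000011; 6 double steps + 2 add steps, l/v at each.
Miller gives e_{67}(P',Q') = 3739380822278 + 4549609838115*t + 2483482224441*t^2 + 116292825147093*t^3 + 22530026712711*t^4 + 46405180655171*t^5 in F_{121969737407137^6}.
Thus e_{67}(P,Q) = 72821224787900 + 4236842724358*t + 58810595479295*t^2 + 19473623277262*t^3 + 94028478662246*t^4 + 66195455129979*t^5.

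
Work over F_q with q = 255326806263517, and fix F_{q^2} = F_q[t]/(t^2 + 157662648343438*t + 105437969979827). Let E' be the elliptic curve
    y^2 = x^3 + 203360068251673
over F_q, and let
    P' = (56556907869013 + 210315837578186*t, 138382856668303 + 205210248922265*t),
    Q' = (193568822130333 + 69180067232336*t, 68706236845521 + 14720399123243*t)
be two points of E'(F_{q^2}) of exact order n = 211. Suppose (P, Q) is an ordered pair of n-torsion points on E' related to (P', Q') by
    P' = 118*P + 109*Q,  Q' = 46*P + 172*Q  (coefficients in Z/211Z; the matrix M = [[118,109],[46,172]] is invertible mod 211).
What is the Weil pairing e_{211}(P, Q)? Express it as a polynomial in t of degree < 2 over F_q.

147857077665660 + 204168028775351*t

e_{211} is bilinear + alternating on E[211], so e_{211}(118*P + 109*Q, 46*P + 172*Q) = e_{211}(P,Q)^(118*172-109*46).
118*172 - 109*46 = 15282; reduced mod 211: det = 90, inverse 68.
Run Miller on y^2=x^3+203360068251673 over F_{255326806263517}: ladder 11010011 (8 bits); e = f_P(D_Q)/f_Q(D_P).
e_{211}(P',Q') = 83980149255219 + 129420816425719*t.
e_{211}(P,Q) = (83980149255219 + 129420816425719*t)^{68} = 147857077665660 + 204168028775351*t.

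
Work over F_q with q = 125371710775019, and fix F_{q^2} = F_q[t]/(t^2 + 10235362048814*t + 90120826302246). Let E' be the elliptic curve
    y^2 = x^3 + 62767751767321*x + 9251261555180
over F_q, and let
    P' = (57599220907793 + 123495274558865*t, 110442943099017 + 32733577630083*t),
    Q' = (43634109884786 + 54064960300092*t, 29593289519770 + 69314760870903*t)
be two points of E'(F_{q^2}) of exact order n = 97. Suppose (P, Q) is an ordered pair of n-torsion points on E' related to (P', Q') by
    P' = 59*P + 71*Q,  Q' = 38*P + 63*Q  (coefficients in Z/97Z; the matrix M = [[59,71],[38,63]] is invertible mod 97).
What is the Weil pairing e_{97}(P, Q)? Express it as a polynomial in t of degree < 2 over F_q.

The 97-Weil pairing on E[97] over F_{125371710775019} is alternating-bilinear: e_{97}(P',Q') = e_{97}(P,Q)^det(M).
det(M) mod 97 = 49; its inverse in (Z/97)^* is 2 (check: 49*2 mod 97 = 1).
7-bit Miller (1100001) on E'/F_{125371710775019} with a'=62767751767321, b'=9251261555180: accumulate tangent/chord ratios at Q'+S and P'+S'.
e_{97}(P',Q') = 116599182539866 + 52731671003184*t.
Thus e_{97}(P,Q) = 118090958409596 + 13946366986298*t.

118090958409596 + 13946366986298*t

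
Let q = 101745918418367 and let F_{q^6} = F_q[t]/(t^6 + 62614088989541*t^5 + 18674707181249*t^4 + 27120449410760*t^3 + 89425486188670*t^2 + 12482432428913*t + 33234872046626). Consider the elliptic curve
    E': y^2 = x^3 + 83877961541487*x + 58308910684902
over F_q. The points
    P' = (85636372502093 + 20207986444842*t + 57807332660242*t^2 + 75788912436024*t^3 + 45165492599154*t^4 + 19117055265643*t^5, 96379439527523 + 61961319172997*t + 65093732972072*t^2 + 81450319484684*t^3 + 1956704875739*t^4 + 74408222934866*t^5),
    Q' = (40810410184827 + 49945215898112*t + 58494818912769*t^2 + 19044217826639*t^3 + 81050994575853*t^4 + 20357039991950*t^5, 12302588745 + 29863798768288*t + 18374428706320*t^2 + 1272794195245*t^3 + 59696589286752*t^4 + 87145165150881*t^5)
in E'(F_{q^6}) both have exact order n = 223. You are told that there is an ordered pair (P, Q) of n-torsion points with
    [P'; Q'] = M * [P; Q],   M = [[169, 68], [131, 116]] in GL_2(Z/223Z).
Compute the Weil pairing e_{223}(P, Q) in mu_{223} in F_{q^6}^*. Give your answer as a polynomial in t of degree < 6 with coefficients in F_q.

20237638245191 + 89063357880183*t + 15760793997739*t^2 + 82139569679895*t^3 + 26403869395173*t^4 + 92986702552297*t^5

Alternating bilinearity on E[223] (values in mu_{223} in F_{101745918418367^6}) gives e(P',Q') = e(P,Q)^det(M).
So e_{223}(P,Q) = e_{223}(P',Q')^{195}, since 215*195 = 1 mod 223.
Miller loop for e_{223} over F_{101745918418367^6}: bits of 223 = 11011111; 7 double steps + 6 add steps, l/v at each.
Result: e(P',Q') = 61597131549145 + 92523838848991*t + 12483803046754*t^2 + 25187096918942*t^3 + 41714805660784*t^4 + 41709982053378*t^5.
Thus e_{223}(P,Q) = 20237638245191 + 89063357880183*t + 15760793997739*t^2 + 82139569679895*t^3 + 26403869395173*t^4 + 92986702552297*t^5.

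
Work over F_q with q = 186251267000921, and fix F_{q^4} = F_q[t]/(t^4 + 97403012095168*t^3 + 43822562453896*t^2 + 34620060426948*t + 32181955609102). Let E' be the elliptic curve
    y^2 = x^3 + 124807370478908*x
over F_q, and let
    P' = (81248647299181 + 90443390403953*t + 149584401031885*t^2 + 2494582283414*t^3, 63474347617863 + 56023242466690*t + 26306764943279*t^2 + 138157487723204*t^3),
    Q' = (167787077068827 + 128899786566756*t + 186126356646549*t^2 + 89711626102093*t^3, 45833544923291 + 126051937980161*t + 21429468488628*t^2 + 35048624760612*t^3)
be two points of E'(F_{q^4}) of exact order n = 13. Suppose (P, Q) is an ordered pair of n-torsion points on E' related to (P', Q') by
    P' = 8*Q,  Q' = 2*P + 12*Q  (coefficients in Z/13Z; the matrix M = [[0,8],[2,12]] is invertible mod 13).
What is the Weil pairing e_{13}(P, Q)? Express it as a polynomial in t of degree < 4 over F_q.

70198295548816 + 162202905670491*t + 78981822203067*t^2 + 16718894042714*t^3

e_{13}(aP+bQ,cP+dQ) = e_{13}(P,Q)^(ad-bc); with (a,b,c,d)=(0,8,2,12) this gives the det-13 law.
det(M) mod 13 = 10; its inverse in (Z/13)^* is 4 (check: 10*4 mod 13 = 1).
Build f_{13,P'} and f_{13,Q'} via the 4-bit ladder of 13=1101_2; evaluate at shifted divisors; quotient in F_{186251267000921^4}.
Result: e(P',Q') = 98519314606988 + 36049570174752*t + 106656405569888*t^2 + 139923797299846*t^3.
Thus e_{13}(P,Q) = 70198295548816 + 162202905670491*t + 78981822203067*t^2 + 16718894042714*t^3.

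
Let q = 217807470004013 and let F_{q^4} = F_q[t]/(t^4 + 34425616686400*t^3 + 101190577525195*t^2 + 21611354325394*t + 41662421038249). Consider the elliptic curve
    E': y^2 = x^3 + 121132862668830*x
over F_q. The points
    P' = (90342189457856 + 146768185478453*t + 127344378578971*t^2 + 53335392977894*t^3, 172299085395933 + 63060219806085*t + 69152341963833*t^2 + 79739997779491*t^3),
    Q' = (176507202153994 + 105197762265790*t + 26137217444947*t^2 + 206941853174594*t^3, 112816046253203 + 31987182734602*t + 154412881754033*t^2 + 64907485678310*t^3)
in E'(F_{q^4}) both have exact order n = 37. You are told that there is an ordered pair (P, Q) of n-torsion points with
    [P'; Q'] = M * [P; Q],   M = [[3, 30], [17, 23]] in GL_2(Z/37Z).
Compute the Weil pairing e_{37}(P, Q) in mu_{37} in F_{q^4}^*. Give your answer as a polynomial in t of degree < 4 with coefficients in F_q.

76262886683590 + 88464636847843*t + 175270967108861*t^2 + 157760188980913*t^3

Alternating bilinearity on E[37] (values in mu_{37} in F_{217807470004013^4}) gives e(P',Q') = e(P,Q)^det(M).
Hence e(P,Q) = e(P',Q')^{25} where 25 = 3^{-1} mod 37.
Double-and-add over 100101: 6-1 doublings, 3-1 additions; each step l_{T,T}/v_{2T} or l_{T,P'}/v at Q'+S for random S.
Result: e(P',Q') = 30859588425050 + 165501840346424*t + 111242857400931*t^2 + 41513886506253*t^3.
Finally e_{37}(P,Q) = 76262886683590 + 88464636847843*t + 175270967108861*t^2 + 157760188980913*t^3.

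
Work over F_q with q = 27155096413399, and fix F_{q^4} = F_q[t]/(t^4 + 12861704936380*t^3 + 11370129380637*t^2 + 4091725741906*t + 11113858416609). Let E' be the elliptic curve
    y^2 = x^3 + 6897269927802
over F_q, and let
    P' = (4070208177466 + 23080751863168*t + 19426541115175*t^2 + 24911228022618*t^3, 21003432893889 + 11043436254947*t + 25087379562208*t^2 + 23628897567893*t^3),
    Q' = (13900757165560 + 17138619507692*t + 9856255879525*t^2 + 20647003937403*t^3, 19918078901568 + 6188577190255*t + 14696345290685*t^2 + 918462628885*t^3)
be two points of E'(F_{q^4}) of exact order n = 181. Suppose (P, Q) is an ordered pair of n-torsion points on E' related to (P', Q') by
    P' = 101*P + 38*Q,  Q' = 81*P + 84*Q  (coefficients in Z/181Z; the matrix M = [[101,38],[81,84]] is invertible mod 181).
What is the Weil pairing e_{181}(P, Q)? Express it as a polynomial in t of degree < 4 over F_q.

Under M = [[101,38],[81,84]] in GL_2(Z/181), e_{181}(P',Q') = e_{181}(P,Q)^(101*84-38*81 mod 181).
101*84 - 38*81 = 5406; reduced mod 181: det = 157, inverse 98.
8-bit Miller (10110101) on E'/F_{27155096413399} with a'=0, b'=6897269927802: accumulate tangent/chord ratios at Q'+S and P'+S'.
The quotient is 9026217044880 + 25672405018560*t + 1434826193735*t^2 + 21401316088292*t^3.
Finally e_{181}(P,Q) = 17959100581413 + 11538648126684*t + 24261068346923*t^2 + 905444307234*t^3.

17959100581413 + 11538648126684*t + 24261068346923*t^2 + 905444307234*t^3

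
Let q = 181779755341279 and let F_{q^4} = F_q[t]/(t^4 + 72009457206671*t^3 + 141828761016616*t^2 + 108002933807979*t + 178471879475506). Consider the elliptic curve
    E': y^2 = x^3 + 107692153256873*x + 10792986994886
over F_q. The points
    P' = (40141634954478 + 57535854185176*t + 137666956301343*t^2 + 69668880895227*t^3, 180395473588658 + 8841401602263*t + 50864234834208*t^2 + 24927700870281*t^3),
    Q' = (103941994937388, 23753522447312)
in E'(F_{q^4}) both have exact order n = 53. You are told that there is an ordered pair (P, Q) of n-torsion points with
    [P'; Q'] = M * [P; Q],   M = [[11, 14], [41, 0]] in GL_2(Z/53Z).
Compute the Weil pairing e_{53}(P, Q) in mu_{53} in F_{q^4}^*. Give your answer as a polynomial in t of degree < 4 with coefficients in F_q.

20411569977902 + 13196970943143*t + 31124587097312*t^2 + 86276913326830*t^3

e_{53}(aP+bQ,cP+dQ) = e_{53}(P,Q)^(ad-bc); with (a,b,c,d)=(11,14,41,0) this gives the det-53 law.
So e_{53}(P,Q) = e_{53}(P',Q')^{6}, since 9*6 = 1 mod 53.
Miller loop for e_{53} over F_{181779755341279^4}: bits of 53 = 110101; 5 double steps + 3 add steps, l/v at each.
Miller gives e_{53}(P',Q') = 91876041861017 + 75869981860542*t + 84803195810174*t^2 + 62604583333625*t^3 in F_{181779755341279^4}.
Thus e_{53}(P,Q) = 20411569977902 + 13196970943143*t + 31124587097312*t^2 + 86276913326830*t^3.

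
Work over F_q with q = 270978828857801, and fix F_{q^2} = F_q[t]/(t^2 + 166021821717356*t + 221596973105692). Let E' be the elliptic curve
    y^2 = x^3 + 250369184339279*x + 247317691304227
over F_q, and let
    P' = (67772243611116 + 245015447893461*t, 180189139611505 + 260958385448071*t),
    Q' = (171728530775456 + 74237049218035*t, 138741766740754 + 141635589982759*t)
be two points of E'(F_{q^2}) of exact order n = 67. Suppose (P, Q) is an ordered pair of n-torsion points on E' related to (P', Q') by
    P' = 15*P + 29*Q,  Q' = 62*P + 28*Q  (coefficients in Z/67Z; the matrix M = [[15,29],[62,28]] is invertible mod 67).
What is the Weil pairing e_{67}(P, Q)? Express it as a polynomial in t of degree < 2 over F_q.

e_{67} is bilinear + alternating on E[67], so e_{67}(15*P + 29*Q, 62*P + 28*Q) = e_{67}(P,Q)^(15*28-29*62).
Hence e(P,Q) = e(P',Q')^{37} where 37 = 29^{-1} mod 67.
n = 67 = (1000011)_2 (7 bits, wt 3); accumulate f_{67,P'}(Q'+S)/f_{67,P'}(S) along the 6-step ladder.
The quotient is 4043116447273 + 181719604321756*t.
Finally e_{67}(P,Q) = 40658970760215 + 72060417301544*t.

40658970760215 + 72060417301544*t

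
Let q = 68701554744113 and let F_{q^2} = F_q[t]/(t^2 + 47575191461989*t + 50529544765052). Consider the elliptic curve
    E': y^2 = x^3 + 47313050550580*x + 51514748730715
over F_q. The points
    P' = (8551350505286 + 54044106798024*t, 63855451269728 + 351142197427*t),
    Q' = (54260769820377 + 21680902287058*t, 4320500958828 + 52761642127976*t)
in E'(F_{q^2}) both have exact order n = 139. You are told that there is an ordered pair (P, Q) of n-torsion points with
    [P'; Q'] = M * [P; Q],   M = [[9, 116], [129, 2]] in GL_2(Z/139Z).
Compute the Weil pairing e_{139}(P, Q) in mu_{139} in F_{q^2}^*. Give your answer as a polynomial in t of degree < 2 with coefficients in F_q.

e_{139}(aP+bQ,cP+dQ) = e_{139}(P,Q)^(ad-bc); with (a,b,c,d)=(9,116,129,2) this gives the det-139 law.
9*2 - 116*129 = -14946; reduced mod 139: det = 66, inverse 99.
Double-and-add over 10001011: 8-1 doublings, 4-1 additions; each step l_{T,T}/v_{2T} or l_{T,P'}/v at Q'+S for random S.
So e_{139}(P',Q') = 10889356343833 + 23981075442058*t.
e_{139}(P,Q) = (10889356343833 + 23981075442058*t)^{99} = 34760473492506 + 56439909384780*t.

34760473492506 + 56439909384780*t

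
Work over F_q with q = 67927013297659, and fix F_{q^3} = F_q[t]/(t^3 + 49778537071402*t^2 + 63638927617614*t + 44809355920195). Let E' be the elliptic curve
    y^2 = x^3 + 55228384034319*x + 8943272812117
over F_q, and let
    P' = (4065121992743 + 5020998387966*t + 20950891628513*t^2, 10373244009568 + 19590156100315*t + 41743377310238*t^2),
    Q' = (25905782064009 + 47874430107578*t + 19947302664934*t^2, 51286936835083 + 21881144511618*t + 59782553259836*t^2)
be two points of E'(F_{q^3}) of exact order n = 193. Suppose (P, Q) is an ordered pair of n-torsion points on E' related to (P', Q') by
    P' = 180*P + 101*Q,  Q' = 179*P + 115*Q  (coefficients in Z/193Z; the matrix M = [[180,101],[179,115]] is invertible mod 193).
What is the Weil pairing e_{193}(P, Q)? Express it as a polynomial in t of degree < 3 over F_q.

Under M = [[180,101],[179,115]] in GL_2(Z/193), e_{193}(P',Q') = e_{193}(P,Q)^(180*115-101*179 mod 193).
Inverting 112 mod 193: 81. Thus e_{193}(P,Q) = e(P',Q')^{81}.
Run Miller on y^2=x^3+55228384034319*x+8943272812117 over F_{67927013297659}: ladder 11000001 (8 bits); e = f_P(D_Q)/f_Q(D_P).
The quotient is 18734311136534 + 51894710773335*t + 31081890962782*t^2.
Hence e(P,Q) = 45388536122050 + 64811572127096*t + 9844845936911*t^2 in F_{67927013297659^3}^*.

45388536122050 + 64811572127096*t + 9844845936911*t^2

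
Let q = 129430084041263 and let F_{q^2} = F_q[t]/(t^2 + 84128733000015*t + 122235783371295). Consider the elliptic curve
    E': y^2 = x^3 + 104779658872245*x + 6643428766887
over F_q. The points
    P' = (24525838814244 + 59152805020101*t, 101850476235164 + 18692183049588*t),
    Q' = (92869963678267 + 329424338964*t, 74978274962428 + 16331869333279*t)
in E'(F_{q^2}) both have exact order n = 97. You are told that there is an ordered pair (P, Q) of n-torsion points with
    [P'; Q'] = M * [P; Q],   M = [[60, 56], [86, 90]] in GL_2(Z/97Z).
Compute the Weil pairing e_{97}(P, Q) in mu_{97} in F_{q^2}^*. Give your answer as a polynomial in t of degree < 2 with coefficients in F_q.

98338992678790 + 69606796031678*t

e_{97}(aP+bQ,cP+dQ) = e_{97}(P,Q)^(ad-bc); with (a,b,c,d)=(60,56,86,90) this gives the det-97 law.
60*90 - 56*86 = 584; reduced mod 97: det = 2, inverse 49.
Run Miller on y^2=x^3+104779658872245*x+6643428766887 over F_{129430084041263}: ladder 1100001 (7 bits); e = f_P(D_Q)/f_Q(D_P).
e_{97}(P',Q') = 113171920862405 + 98847987010075*t.
Thus e_{97}(P,Q) = 98338992678790 + 69606796031678*t.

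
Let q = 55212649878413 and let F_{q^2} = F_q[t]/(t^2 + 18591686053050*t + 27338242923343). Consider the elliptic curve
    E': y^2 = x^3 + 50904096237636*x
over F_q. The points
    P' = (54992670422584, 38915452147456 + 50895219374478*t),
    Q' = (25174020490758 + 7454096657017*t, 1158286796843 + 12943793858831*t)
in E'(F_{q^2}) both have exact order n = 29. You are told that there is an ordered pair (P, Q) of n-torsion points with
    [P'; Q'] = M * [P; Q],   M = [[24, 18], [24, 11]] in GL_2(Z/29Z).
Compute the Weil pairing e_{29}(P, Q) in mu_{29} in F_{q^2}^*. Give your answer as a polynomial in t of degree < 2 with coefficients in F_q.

31253806971312 + 49399609655349*t

e_{29}(aP+bQ,cP+dQ) = e_{29}(P,Q)^(ad-bc); with (a,b,c,d)=(24,18,24,11) this gives the det-29 law.
det M = 24*11 - 18*24 = -168 = 6 (mod 29); 6^{-1} = 5 (mod 29).
Miller loop for e_{29} over F_{55212649878413^2}: bits of 29 = 11101; 4 double steps + 3 add steps, l/v at each.
Miller gives e_{29}(P',Q') = 29566762658700 + 51190448091463*t in F_{55212649878413^2}.
Finally e_{29}(P,Q) = 31253806971312 + 49399609655349*t.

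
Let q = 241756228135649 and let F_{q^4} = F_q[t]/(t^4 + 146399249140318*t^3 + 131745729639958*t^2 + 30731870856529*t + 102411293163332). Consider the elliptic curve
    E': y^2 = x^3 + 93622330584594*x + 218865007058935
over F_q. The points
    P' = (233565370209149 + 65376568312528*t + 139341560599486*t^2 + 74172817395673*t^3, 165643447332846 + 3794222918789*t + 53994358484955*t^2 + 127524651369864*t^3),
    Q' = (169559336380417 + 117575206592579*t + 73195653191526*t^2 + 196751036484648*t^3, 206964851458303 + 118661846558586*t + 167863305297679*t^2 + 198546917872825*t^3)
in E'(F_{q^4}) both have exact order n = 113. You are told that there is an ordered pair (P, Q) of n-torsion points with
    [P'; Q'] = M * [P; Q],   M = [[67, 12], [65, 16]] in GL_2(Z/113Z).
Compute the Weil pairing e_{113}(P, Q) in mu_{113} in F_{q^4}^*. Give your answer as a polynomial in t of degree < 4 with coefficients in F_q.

56756288377424 + 219506069078714*t + 534310203338*t^2 + 35463741710701*t^3

Alternating bilinearity on E[113] (values in mu_{113} in F_{241756228135649^4}) gives e(P',Q') = e(P,Q)^det(M).
So e_{113}(P,Q) = e_{113}(P',Q')^{12}, since 66*12 = 1 mod 113.
Miller loop for e_{113} over F_{241756228135649^4}: bits of 113 = 1110001; 6 double steps + 3 add steps, l/v at each.
Result: e(P',Q') = 187317898799214 + 193384472174784*t + 53888614397605*t^2 + 47312628299640*t^3.
Hence e(P,Q) = 56756288377424 + 219506069078714*t + 534310203338*t^2 + 35463741710701*t^3 in F_{241756228135649^4}^*.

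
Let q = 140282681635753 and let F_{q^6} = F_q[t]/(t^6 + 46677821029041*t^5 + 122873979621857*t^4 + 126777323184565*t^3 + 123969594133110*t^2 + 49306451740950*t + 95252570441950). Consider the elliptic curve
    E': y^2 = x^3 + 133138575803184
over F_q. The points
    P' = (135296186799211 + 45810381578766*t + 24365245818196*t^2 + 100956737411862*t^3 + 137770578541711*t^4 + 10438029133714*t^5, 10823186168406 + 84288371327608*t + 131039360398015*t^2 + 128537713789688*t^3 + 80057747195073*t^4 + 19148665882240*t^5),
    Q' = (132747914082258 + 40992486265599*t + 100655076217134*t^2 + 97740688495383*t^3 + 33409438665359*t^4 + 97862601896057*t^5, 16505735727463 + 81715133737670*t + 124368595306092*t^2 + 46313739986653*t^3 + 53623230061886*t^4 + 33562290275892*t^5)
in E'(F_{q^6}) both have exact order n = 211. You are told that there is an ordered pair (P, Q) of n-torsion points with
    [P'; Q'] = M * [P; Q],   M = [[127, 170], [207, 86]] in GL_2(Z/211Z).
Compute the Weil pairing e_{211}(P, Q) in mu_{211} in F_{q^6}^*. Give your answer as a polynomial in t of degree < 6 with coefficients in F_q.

Since e_{211}(P,P)=e_{211}(Q,Q)=1 and e_{211}(Q,P)=e_{211}(P,Q)^{-1}, expanding e_{211}(127*P + 170*Q,207*P + 86*Q) leaves e(P,Q)^det(M).
Inverting 208 mod 211: 70. Thus e_{211}(P,Q) = e(P',Q')^{70}.
n = 211 = (11010011)_2 (8 bits, wt 5); accumulate f_{211,P'}(Q'+S)/f_{211,P'}(S) along the 7-step ladder.
So e_{211}(P',Q') = 32870172228190 + 54555178621156*t + 94513842766991*t^2 + 40556159661389*t^3 + 53650586072980*t^4 + 6539060106842*t^5.
e_{211}(P,Q) = (32870172228190 + 54555178621156*t + 94513842766991*t^2 + 40556159661389*t^3 + 53650586072980*t^4 + 6539060106842*t^5)^{70} = 78752536555224 + 83921326416838*t + 52322966969661*t^2 + 7558934662578*t^3 + 37595342582556*t^4 + 18695454140473*t^5.

78752536555224 + 83921326416838*t + 52322966969661*t^2 + 7558934662578*t^3 + 37595342582556*t^4 + 18695454140473*t^5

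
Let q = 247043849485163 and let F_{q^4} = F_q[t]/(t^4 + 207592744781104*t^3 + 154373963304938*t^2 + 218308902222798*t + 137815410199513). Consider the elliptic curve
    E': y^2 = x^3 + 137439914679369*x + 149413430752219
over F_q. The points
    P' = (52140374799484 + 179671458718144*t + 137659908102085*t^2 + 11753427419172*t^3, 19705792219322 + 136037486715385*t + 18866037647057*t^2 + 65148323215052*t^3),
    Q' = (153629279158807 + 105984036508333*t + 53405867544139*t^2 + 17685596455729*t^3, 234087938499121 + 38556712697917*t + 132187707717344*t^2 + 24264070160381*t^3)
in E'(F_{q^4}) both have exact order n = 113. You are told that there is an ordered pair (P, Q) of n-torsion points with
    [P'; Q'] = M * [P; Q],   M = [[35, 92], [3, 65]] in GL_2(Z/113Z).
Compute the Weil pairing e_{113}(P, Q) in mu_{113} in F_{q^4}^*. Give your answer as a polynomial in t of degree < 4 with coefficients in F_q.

Since e_{113}(P,P)=e_{113}(Q,Q)=1 and e_{113}(Q,P)=e_{113}(P,Q)^{-1}, expanding e_{113}(35*P + 92*Q,3*P + 65*Q) leaves e(P,Q)^det(M).
35*65 - 92*3 = 1999; reduced mod 113: det = 78, inverse 71.
Run Miller on y^2=x^3+137439914679369*x+149413430752219 over F_{247043849485163}: ladder 1110001 (7 bits); e = f_P(D_Q)/f_Q(D_P).
So e_{113}(P',Q') = 120100290112148 + 241934500928652*t + 132465820914238*t^2 + 234672135847631*t^3.
Hence e(P,Q) = 239308856568136 + 69032647520970*t + 75347811857062*t^2 + 187482261431280*t^3 in F_{247043849485163^4}^*.

239308856568136 + 69032647520970*t + 75347811857062*t^2 + 187482261431280*t^3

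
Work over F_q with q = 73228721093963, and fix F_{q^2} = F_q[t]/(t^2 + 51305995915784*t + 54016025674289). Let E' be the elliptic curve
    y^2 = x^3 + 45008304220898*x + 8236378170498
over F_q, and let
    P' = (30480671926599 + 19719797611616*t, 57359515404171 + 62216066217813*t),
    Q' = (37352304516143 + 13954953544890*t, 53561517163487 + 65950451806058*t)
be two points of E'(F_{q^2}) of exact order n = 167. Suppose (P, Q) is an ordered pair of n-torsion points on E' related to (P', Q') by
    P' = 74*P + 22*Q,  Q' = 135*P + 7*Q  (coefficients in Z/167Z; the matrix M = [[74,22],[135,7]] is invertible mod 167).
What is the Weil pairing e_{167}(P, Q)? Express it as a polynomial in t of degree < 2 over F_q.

The 167-Weil pairing on E[167] over F_{73228721093963} is alternating-bilinear: e_{167}(P',Q') = e_{167}(P,Q)^det(M).
So e_{167}(P,Q) = e_{167}(P',Q')^{104}, since 53*104 = 1 mod 167.
Miller loop for e_{167} over F_{73228721093963^2}: bits of 167 = 10100111; 7 double steps + 4 add steps, l/v at each.
e_{167}(P',Q') = 7499170711148 + 54777126154098*t.
e_{167}(P,Q) = (7499170711148 + 54777126154098*t)^{104} = 29092066371683 + 54703970330624*t.

29092066371683 + 54703970330624*t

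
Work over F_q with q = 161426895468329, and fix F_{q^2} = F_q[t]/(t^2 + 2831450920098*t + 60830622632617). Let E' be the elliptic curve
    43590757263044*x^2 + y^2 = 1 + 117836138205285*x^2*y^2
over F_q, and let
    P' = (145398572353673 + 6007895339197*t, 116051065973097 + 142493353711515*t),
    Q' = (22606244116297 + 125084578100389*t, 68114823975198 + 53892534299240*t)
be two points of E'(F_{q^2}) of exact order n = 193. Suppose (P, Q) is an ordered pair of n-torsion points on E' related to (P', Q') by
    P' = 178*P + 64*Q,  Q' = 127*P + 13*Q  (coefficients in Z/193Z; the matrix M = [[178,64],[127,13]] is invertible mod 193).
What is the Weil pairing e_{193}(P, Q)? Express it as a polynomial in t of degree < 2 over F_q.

17095703524004 + 93596884459385*t

e_{193} is bilinear + alternating on E[193], so e_{193}(178*P + 64*Q, 127*P + 13*Q) = e_{193}(P,Q)^(178*13-64*127).
178*13 - 64*127 = -5814; reduced mod 193: det = 169, inverse 8.
Edwards a_E,d_E -> Montgomery A=0,B=50680367152828 -> Weierstrass 99856359083425,0 via alpha=0,beta=21795378631522.
Build f_{193,P'} and f_{193,Q'} via the 8-bit ladder of 193=11000001_2; evaluate at shifted divisors; quotient in F_{161426895468329^2}.
The quotient is 116294307583325 + 58593422385341*t.
Finally e_{193}(P,Q) = 17095703524004 + 93596884459385*t.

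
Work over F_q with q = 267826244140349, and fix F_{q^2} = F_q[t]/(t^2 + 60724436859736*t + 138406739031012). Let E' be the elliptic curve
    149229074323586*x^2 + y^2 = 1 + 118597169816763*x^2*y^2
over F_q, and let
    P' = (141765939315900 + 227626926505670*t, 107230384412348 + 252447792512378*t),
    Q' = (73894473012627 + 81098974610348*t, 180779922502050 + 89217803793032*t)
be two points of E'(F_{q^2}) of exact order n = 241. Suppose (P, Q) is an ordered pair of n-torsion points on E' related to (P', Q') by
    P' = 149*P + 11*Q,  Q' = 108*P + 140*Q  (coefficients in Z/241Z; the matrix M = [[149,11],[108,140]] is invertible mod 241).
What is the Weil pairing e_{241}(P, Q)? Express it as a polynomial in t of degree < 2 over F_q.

207521163937421 + 44534011055643*t

e_{241} is bilinear + alternating on E[241], so e_{241}(149*P + 11*Q, 108*P + 140*Q) = e_{241}(P,Q)^(149*140-11*108).
149*140 - 11*108 = 19672; reduced mod 241: det = 151, inverse 83.
Edwards->Montgomery: u=(1+y)/(1-y), v=u/x -> 1880100868925v^2=u^3+u; then x_W=74614537161793u: y^2=x^3+174991971525354*x.
Run Miller on y^2=x^3+174991971525354*x over F_{267826244140349}: ladder 11110001 (8 bits); e = f_P(D_Q)/f_Q(D_P).
f_P(D_Q)/f_Q(D_P) = 10438641179707 + 152198978609725*t.
Thus e_{241}(P,Q) = 207521163937421 + 44534011055643*t.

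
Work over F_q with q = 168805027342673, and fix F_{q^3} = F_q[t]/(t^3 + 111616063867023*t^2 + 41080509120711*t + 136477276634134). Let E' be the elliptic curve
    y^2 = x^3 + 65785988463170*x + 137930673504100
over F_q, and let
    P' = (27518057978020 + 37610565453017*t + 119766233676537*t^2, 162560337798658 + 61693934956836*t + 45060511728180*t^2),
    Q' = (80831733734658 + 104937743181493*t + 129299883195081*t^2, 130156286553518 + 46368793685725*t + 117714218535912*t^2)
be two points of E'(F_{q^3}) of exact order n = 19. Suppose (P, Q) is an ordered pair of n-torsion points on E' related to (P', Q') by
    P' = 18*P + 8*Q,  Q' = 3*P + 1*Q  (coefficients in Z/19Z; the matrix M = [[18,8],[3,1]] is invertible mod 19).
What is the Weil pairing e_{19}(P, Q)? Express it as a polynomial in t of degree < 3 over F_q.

42326273110355 + 143126033311039*t + 127718007676831*t^2

The 19-Weil pairing on E[19] over F_{168805027342673} is alternating-bilinear: e_{19}(P',Q') = e_{19}(P,Q)^det(M).
det(M) mod 19 = 13; its inverse in (Z/19)^* is 3 (check: 13*3 mod 19 = 1).
5-bit Miller (10011) on E'/F_{168805027342673} with a'=65785988463170, b'=137930673504100: accumulate tangent/chord ratios at Q'+S and P'+S'.
The quotient is 84499304420307 + 132641230929531*t + 26482939786053*t^2.
Raise to 3: e(P,Q) = 42326273110355 + 143126033311039*t + 127718007676831*t^2 in mu_{19}.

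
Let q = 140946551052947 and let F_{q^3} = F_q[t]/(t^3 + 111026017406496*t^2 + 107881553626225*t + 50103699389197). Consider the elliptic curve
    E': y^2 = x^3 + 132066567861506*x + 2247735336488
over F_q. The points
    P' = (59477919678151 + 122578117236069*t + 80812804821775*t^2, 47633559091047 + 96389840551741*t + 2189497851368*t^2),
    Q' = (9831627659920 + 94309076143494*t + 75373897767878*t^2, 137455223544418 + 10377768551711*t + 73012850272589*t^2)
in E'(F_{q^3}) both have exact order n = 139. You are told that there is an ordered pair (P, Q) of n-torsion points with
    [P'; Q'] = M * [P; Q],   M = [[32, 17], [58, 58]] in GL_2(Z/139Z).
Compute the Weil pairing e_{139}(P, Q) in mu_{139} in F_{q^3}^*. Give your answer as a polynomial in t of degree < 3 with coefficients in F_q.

Since e_{139}(P,P)=e_{139}(Q,Q)=1 and e_{139}(Q,P)=e_{139}(P,Q)^{-1}, expanding e_{139}(32*P + 17*Q,58*P + 58*Q) leaves e(P,Q)^det(M).
det M = 32*58 - 17*58 = 870 = 36 (mod 139); 36^{-1} = 112 (mod 139).
Run Miller on y^2=x^3+132066567861506*x+2247735336488 over F_{140946551052947}: ladder 10001011 (8 bits); e = f_P(D_Q)/f_Q(D_P).
e_{139}(P',Q') = 124789176275856 + 57215074062642*t + 73791868335878*t^2.
(124789176275856 + 57215074062642*t + 73791868335878*t^2)^{112} mod (140946551052947,f) = 48965599870213 + 122023530934349*t + 87331441783144*t^2.

48965599870213 + 122023530934349*t + 87331441783144*t^2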